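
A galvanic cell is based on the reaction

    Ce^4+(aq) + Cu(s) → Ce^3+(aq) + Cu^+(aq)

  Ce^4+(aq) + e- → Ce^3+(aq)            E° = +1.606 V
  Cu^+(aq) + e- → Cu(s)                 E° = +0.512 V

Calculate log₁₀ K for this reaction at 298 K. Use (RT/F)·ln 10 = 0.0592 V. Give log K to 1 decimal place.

The Ce⁴⁺/Ce³⁺ couple is reduced (cathode); E°cell = +1.606 − (+0.512) = +1.094 V with n = 1.
At equilibrium E = 0, so log K = nE°cell / 0.0592 = (1)(+1.094) / 0.0592 = 18.5.

log K = 18.5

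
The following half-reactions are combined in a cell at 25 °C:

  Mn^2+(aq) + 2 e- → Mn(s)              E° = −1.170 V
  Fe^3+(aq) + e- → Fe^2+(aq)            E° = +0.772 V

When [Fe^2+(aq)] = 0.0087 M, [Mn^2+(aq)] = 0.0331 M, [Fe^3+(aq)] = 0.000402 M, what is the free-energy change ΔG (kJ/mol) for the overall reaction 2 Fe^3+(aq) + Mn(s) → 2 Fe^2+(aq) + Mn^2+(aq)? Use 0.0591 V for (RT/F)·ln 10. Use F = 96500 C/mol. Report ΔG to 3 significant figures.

The standard cell potential is +0.772 − (−1.170) = +1.942 V, with n = 2 electrons in the balanced equation.
Q = ([Fe^2+(aq)]^2·[Mn^2+(aq)]) / [Fe^3+(aq)]^2 = 15.5, so log Q = 1.190 and E = +1.942 − (0.0591/2)(1.190) = +1.9068 V.
Finally ΔG = −nFE = −(2)(96500 C/mol)(+1.9068 V) = −368 kJ/mol.

−368 kJ/mol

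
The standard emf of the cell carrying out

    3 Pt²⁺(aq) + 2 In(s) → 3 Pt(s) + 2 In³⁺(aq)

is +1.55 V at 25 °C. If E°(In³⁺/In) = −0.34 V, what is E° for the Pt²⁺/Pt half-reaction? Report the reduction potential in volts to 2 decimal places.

In the reaction as written the Pt²⁺/Pt couple is reduced (cathode) and In³⁺/In is oxidized (anode), so E°cell = E°(Pt²⁺/Pt) − E°(In³⁺/In).
E°(Pt²⁺/Pt) = E°cell + E°(anode) = +1.55 + (−0.34) = +1.21 V.

+1.21 V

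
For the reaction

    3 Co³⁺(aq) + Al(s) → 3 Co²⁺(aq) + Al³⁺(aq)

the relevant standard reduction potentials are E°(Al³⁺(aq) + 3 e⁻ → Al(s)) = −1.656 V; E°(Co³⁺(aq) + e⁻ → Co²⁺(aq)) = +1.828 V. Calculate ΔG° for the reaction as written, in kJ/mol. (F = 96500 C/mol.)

−1009 kJ/mol

In the reaction as written Co³⁺(aq) is reduced, so the Co³⁺/Co²⁺ couple is the cathode and Al³⁺/Al is the anode.
E°cell = +1.828 − (−1.656) = +3.484 V; balancing electrons gives n = 3.
ΔG° = −nFE°cell = −(3)(96500)(+3.484) J/mol = −1009 kJ/mol.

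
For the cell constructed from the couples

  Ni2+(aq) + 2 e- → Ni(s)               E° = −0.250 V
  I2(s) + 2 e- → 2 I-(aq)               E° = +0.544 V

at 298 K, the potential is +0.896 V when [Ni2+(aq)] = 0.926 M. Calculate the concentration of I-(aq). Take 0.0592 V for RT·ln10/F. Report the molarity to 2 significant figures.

0.020 M

I₂/I⁻ is the cathode (higher E°); E°cell = +0.544 − (−0.250) = +0.794 V with n = 2.
Since E = E° − (0.0592/n)·log Q, log Q = n(E° − E)/0.0592 = −3.446.
For I2(s) + Ni(s) → 2 I-(aq) + Ni2+(aq), the reaction quotient is Q = [I-(aq)]^2·[Ni2+(aq)].
Solving for the unknown gives log [I-(aq)] = −1.706, so [I-(aq)] ≈ 0.020 M.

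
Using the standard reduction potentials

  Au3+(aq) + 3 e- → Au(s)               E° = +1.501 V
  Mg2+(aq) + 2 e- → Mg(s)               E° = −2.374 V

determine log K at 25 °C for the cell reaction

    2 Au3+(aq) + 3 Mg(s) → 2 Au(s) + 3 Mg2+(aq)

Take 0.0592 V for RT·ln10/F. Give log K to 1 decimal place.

The Au³⁺/Au couple is reduced (cathode); E°cell = +1.501 − (−2.374) = +3.875 V with n = 6.
At equilibrium E = 0, so log K = nE°cell / 0.0592 = (6)(+3.875) / 0.0592 = 392.7.

log K = 392.7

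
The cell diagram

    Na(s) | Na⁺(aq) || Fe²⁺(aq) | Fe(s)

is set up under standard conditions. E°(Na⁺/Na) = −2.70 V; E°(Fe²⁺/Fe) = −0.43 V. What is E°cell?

By convention the left-hand electrode in cell notation is the anode (oxidation) and the right-hand electrode is the cathode (reduction).
E°cell = E°(right) − E°(left) = −0.43 − (−2.70) = +2.27 V.

+2.27 V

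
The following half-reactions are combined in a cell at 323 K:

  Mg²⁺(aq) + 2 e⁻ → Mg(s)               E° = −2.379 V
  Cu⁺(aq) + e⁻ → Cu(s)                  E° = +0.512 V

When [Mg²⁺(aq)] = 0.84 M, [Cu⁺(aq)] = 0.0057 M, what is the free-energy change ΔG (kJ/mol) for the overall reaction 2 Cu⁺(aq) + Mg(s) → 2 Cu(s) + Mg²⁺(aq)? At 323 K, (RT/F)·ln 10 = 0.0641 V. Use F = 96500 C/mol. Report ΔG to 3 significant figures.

−531 kJ/mol

The standard cell potential is +0.512 − (−2.379) = +2.891 V, with n = 2 electrons in the balanced equation.
Here Q = [Mg²⁺(aq)] / [Cu⁺(aq)]^2 = 2.59×10^4 (log Q = 4.413), giving E = +2.891 − (0.0641/2)·(4.413) = +2.7496 V.
Then ΔG = −nFE = −2 × 96500 × +2.7496 J/mol = −531 kJ/mol.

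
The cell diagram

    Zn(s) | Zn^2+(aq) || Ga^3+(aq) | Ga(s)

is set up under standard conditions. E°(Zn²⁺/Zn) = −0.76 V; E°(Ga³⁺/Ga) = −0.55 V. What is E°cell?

By convention the left-hand electrode in cell notation is the anode (oxidation) and the right-hand electrode is the cathode (reduction).
E°cell = E°(right) − E°(left) = −0.55 − (−0.76) = +0.21 V.

+0.21 V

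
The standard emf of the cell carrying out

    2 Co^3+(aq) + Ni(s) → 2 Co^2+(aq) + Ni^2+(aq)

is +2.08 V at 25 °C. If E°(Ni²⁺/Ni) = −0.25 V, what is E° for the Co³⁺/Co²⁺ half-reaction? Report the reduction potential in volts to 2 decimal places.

+1.83 V

In the reaction as written the Co³⁺/Co²⁺ couple is reduced (cathode) and Ni²⁺/Ni is oxidized (anode), so E°cell = E°(Co³⁺/Co²⁺) − E°(Ni²⁺/Ni).
E°(Co³⁺/Co²⁺) = E°cell + E°(anode) = +2.08 + (−0.25) = +1.83 V.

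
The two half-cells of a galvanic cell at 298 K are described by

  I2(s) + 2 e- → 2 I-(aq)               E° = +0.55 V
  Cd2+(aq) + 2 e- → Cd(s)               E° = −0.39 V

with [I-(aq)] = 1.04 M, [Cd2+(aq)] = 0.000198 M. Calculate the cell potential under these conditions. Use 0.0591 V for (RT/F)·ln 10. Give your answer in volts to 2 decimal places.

+1.05 V

Since E°(I₂/I⁻) > E°(Cd²⁺/Cd), I₂/I⁻ serves as the cathode.
E°cell = E°cat − E°an = +0.55 − (−0.39) = +0.94 V; n = 2.
For the overall reaction I2(s) + Cd(s) → 2 I-(aq) + Cd2+(aq), Q = [I-(aq)]^2·[Cd2+(aq)] = 0.000214, giving log Q = −3.669.
By the Nernst equation, E = +0.94 − (0.0591/2)·(−3.669) = +1.05 V.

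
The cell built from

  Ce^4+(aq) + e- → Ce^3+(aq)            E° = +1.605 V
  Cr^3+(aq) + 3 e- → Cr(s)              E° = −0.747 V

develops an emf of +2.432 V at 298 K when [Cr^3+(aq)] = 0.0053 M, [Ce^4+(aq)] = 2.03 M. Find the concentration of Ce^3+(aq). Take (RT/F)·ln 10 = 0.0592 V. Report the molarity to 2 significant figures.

Ce⁴⁺/Ce³⁺ is the cathode (higher E°); E°cell = +1.605 − (−0.747) = +2.352 V with n = 3.
Rearranging E = E° − (0.0592/n)·log Q gives log Q = 3(+2.352 − (+2.432))/0.0592 = −4.054.
Balancing electrons gives 3 Ce^4+(aq) + Cr(s) → 3 Ce^3+(aq) + Cr^3+(aq); thus Q = ([Ce^3+(aq)]^3·[Cr^3+(aq)]) / [Ce^4+(aq)]^3.
Isolating [Ce^3+(aq)] in Q = 10^{−4.054} yields log [Ce^3+(aq)] = −0.285, i.e. 0.52 M.

0.52 M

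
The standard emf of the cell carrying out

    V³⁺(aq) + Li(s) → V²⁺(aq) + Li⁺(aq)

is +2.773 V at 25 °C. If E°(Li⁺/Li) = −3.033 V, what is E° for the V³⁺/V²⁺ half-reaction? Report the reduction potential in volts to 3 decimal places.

−0.260 V

In the reaction as written the V³⁺/V²⁺ couple is reduced (cathode) and Li⁺/Li is oxidized (anode), so E°cell = E°(V³⁺/V²⁺) − E°(Li⁺/Li).
E°(V³⁺/V²⁺) = E°cell + E°(anode) = +2.773 + (−3.033) = −0.260 V.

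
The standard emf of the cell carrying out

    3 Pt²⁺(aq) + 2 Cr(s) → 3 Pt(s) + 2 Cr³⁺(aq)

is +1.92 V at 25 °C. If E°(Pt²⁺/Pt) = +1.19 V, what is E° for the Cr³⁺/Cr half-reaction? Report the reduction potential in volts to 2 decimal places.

−0.73 V

In the reaction as written the Pt²⁺/Pt couple is reduced (cathode) and Cr³⁺/Cr is oxidized (anode), so E°cell = E°(Pt²⁺/Pt) − E°(Cr³⁺/Cr).
E°(Cr³⁺/Cr) = E°(cathode) − E°cell = +1.19 − (+1.92) = −0.73 V.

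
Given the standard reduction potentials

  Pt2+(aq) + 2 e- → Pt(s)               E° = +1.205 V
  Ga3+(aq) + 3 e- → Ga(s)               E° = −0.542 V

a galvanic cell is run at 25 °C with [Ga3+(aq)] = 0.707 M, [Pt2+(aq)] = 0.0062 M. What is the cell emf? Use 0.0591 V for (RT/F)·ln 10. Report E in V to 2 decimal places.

+1.68 V

Since E°(Pt²⁺/Pt) > E°(Ga³⁺/Ga), Pt²⁺/Pt serves as the cathode.
The standard potential is +1.205 − (−0.542) = +1.747 V and the balanced reaction transfers n = 6 electrons.
The balanced reaction is 3 Pt2+(aq) + 2 Ga(s) → 3 Pt(s) + 2 Ga3+(aq), so Q = [Ga3+(aq)]^2 / [Pt2+(aq)]^3 = 2.1×10^6 and log Q = 6.322.
E = E° − (0.0591/n)·log Q = +1.747 − (0.0591/6)(6.322) = +1.68 V.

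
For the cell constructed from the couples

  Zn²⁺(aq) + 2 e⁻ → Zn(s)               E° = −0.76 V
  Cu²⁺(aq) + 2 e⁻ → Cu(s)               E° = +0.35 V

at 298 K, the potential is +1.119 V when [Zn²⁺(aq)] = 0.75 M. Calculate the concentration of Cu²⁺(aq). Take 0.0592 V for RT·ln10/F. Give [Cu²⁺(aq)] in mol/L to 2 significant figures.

The Cu²⁺/Cu couple has the larger reduction potential, so it is the cathode: E°cell = +0.35 − (−0.76) = +1.11 V and n = 2.
Since E = E° − (0.0592/n)·log Q, log Q = n(E° − E)/0.0592 = −0.304.
The balanced reaction is Cu²⁺(aq) + Zn(s) → Cu(s) + Zn²⁺(aq), so Q = [Zn²⁺(aq)] / [Cu²⁺(aq)].
Solving for the unknown gives log [Cu²⁺(aq)] = 0.179, so [Cu²⁺(aq)] ≈ 1.5 M.

1.5 M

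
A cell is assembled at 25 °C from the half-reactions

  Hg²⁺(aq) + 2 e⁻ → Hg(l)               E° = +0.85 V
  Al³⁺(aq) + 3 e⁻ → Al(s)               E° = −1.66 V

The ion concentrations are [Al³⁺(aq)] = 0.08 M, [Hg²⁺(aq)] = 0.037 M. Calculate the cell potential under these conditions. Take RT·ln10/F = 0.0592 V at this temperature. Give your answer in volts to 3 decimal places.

The Hg²⁺/Hg couple has the more positive E°, so it is the cathode; Al³⁺/Al is the anode.
E°cell = E°cat − E°an = +0.85 − (−1.66) = +2.51 V; n = 6.
For the overall reaction 3 Hg²⁺(aq) + 2 Al(s) → 3 Hg(l) + 2 Al³⁺(aq), Q = [Al³⁺(aq)]^2 / [Hg²⁺(aq)]^3 = 126, giving log Q = 2.102.
E = E° − (0.0592/n)·log Q = +2.51 − (0.0592/6)(2.102) = +2.489 V.

+2.489 V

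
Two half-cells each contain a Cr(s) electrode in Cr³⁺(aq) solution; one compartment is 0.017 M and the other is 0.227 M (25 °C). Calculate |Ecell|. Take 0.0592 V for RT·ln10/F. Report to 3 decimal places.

0.022 V

For a concentration cell E°cell = 0, since both electrodes use the same couple.
The compartment with the higher Cr³⁺(aq) concentration (0.227 M) acts as the cathode; ions are reduced there and produced at the dilute (0.017 M) anode.
With n = 3, Ecell = −(0.0592/3)·log([dilute]/[conc]) = −(0.0592/3)·log(0.017/0.227) = +0.022 V.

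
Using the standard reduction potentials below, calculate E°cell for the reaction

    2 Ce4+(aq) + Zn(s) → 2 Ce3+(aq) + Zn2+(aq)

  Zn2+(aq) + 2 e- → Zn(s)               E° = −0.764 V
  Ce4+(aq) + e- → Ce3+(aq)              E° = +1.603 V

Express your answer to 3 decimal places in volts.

Ce4+(aq) gains electrons, so the Ce⁴⁺/Ce³⁺ couple is the cathode; the Zn²⁺/Zn couple is the anode.
E°cell = E°(cathode) − E°(anode) = +1.603 − (−0.764) = +2.367 V.

+2.367 V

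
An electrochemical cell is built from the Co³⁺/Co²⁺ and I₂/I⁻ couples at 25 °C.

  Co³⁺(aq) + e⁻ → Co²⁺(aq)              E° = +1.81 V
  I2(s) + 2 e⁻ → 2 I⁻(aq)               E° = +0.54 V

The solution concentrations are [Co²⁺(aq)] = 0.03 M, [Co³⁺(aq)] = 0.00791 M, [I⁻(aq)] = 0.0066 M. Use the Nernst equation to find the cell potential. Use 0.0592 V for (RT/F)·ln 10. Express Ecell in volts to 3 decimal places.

Co³⁺/Co²⁺ is reduced (cathode, E° = +1.81 V) and I₂/I⁻ is oxidized (anode).
E°cell = +1.81 − (+0.54) = +1.27 V, with n = 2 electrons transferred.
Balancing gives 2 Co³⁺(aq) + 2 I⁻(aq) → 2 Co²⁺(aq) + I2(s); hence Q = [Co²⁺(aq)]^2 / ([Co³⁺(aq)]^2·[I⁻(aq)]^2) = 3.3×10^5 (log Q = 5.519).
E = E° − (0.0592/n)·log Q = +1.27 − (0.0592/2)(5.519) = +1.107 V.

+1.107 V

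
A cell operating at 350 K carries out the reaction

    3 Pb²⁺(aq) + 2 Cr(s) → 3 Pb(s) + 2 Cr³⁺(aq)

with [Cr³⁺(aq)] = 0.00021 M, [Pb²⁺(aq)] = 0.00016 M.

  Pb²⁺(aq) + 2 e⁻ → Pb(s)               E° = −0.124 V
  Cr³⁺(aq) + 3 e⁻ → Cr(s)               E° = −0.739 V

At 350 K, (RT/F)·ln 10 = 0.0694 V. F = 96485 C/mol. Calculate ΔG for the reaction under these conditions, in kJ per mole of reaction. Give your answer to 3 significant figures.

−329 kJ/mol

The standard cell potential is −0.124 − (−0.739) = +0.615 V, with n = 6 electrons in the balanced equation.
The reaction quotient is [Cr³⁺(aq)]^2 / [Pb²⁺(aq)]^3 = 1.08×10^4; by Nernst, E = +0.615 − (0.0694/6)(4.032) = +0.5684 V.
Then ΔG = −nFE = −6 × 96485 × +0.5684 J/mol = −329 kJ/mol.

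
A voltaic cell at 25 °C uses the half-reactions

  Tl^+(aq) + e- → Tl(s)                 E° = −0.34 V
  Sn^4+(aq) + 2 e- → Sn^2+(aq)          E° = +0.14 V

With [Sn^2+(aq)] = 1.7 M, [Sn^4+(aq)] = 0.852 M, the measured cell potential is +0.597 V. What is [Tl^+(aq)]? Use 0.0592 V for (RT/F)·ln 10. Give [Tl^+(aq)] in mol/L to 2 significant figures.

Sn⁴⁺/Sn²⁺ is the cathode (higher E°); E°cell = +0.14 − (−0.34) = +0.48 V with n = 2.
Since E = E° − (0.0592/n)·log Q, log Q = n(E° − E)/0.0592 = −3.953.
The balanced reaction is Sn^4+(aq) + 2 Tl(s) → Sn^2+(aq) + 2 Tl^+(aq), so Q = ([Sn^2+(aq)]·[Tl^+(aq)]^2) / [Sn^4+(aq)].
Substituting the known concentrations and solving, log [Tl^+(aq)] = −2.127 and [Tl^+(aq)] = 0.0075 M.

0.0075 M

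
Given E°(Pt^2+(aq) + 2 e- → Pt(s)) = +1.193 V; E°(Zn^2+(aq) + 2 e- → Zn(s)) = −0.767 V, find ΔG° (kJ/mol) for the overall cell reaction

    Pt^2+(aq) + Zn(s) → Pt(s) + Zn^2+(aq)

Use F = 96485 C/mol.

−378 kJ/mol

In the reaction as written Pt^2+(aq) is reduced, so the Pt²⁺/Pt couple is the cathode and Zn²⁺/Zn is the anode.
E°cell = +1.193 − (−0.767) = +1.960 V; balancing electrons gives n = 2.
ΔG° = −nFE°cell = −(2)(96485)(+1.960) J/mol = −378 kJ/mol.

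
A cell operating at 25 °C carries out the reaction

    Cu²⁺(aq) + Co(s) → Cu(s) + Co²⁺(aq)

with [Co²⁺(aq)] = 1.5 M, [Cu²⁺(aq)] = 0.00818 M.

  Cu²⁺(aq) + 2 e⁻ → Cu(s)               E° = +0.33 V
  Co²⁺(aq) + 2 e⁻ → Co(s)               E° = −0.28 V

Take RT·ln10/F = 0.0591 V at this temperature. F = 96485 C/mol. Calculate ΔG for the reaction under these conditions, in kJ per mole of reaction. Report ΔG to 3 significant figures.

−105 kJ/mol

The standard cell potential is +0.33 − (−0.28) = +0.61 V, with n = 2 electrons in the balanced equation.
Q = [Co²⁺(aq)] / [Cu²⁺(aq)] = 183, so log Q = 2.263 and E = +0.61 − (0.0591/2)(2.263) = +0.5431 V.
ΔG = −nFE = −(2)(96485)(+0.5431) J/mol = −105 kJ/mol.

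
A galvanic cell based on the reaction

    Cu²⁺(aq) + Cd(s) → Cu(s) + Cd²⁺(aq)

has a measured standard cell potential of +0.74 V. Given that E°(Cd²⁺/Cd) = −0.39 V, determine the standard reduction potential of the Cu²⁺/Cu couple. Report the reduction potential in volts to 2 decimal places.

In the reaction as written the Cu²⁺/Cu couple is reduced (cathode) and Cd²⁺/Cd is oxidized (anode), so E°cell = E°(Cu²⁺/Cu) − E°(Cd²⁺/Cd).
E°(Cu²⁺/Cu) = E°cell + E°(anode) = +0.74 + (−0.39) = +0.35 V.

+0.35 V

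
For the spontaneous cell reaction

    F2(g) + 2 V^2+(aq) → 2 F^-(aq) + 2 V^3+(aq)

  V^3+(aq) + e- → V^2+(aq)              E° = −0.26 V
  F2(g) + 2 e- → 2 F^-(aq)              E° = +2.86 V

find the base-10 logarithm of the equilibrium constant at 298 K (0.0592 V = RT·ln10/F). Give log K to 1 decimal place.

log K = 105.4

The F₂/F⁻ couple is reduced (cathode); E°cell = +2.86 − (−0.26) = +3.12 V with n = 2.
At equilibrium E = 0, so log K = nE°cell / 0.0592 = (2)(+3.12) / 0.0592 = 105.4.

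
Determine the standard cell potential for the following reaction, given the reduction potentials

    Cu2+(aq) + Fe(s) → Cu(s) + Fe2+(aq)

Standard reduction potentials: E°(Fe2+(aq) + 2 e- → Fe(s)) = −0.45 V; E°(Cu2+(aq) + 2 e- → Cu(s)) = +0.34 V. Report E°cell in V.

+0.79 V

In the reaction as written, Cu2+(aq) is reduced (cathode) and Fe2+(aq) is produced by oxidation at the anode.
E°cell = E°(cathode) − E°(anode) = +0.34 − (−0.45) = +0.79 V.
The positive value indicates the reaction is spontaneous as written.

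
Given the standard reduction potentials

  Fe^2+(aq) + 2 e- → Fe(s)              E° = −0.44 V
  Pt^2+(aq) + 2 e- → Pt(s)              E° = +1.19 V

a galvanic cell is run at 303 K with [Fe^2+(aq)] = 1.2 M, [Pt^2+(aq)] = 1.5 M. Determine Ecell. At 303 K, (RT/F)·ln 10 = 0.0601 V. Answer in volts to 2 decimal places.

+1.63 V

Since E°(Pt²⁺/Pt) > E°(Fe²⁺/Fe), Pt²⁺/Pt serves as the cathode.
The standard potential is +1.19 − (−0.44) = +1.63 V and the balanced reaction transfers n = 2 electrons.
Balancing gives Pt^2+(aq) + Fe(s) → Pt(s) + Fe^2+(aq); hence Q = [Fe^2+(aq)] / [Pt^2+(aq)] = 0.8 (log Q = −0.097).
By the Nernst equation, E = +1.63 − (0.0601/2)·(−0.097) = +1.63 V.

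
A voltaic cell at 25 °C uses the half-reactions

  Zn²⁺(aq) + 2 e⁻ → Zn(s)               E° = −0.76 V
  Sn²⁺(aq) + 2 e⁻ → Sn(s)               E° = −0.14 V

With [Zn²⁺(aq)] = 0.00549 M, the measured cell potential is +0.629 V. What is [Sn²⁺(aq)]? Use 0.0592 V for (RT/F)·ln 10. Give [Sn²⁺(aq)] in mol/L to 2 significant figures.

With Sn²⁺/Sn at the cathode and Zn²⁺/Zn at the anode, E°cell = −0.14 − (−0.76) = +0.62 V (n = 2).
From the Nernst equation, log Q = n(E° − E)/0.0592 = 2·(+0.62 − (+0.629))/0.0592 = −0.304.
The balanced reaction is Sn²⁺(aq) + Zn(s) → Sn(s) + Zn²⁺(aq), so Q = [Zn²⁺(aq)] / [Sn²⁺(aq)].
Substituting the known concentrations and solving, log [Sn²⁺(aq)] = −1.956 and [Sn²⁺(aq)] = 0.011 M.

0.011 M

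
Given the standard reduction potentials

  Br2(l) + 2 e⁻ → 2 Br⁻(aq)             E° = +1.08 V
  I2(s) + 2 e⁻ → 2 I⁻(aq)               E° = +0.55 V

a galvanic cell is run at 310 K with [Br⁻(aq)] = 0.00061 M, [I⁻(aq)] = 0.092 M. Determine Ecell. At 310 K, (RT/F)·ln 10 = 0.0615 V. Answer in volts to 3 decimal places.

+0.664 V

Since E°(Br₂/Br⁻) > E°(I₂/I⁻), Br₂/Br⁻ serves as the cathode.
The standard potential is +1.08 − (+0.55) = +0.53 V and the balanced reaction transfers n = 2 electrons.
Balancing gives Br2(l) + 2 I⁻(aq) → 2 Br⁻(aq) + I2(s); hence Q = [Br⁻(aq)]^2 / [I⁻(aq)]^2 = 4.4×10^−5 (log Q = −4.357).
E = E° − (0.0615/n)·log Q = +0.53 − (0.0615/2)(−4.357) = +0.664 V.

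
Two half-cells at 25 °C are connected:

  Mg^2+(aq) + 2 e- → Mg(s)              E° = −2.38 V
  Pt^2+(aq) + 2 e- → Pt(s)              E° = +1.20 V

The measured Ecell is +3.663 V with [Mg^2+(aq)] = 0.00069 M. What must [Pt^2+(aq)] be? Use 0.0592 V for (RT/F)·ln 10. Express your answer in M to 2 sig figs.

0.44 M

With Pt²⁺/Pt at the cathode and Mg²⁺/Mg at the anode, E°cell = +1.20 − (−2.38) = +3.58 V (n = 2).
Rearranging E = E° − (0.0592/n)·log Q gives log Q = 2(+3.58 − (+3.663))/0.0592 = −2.804.
For Pt^2+(aq) + Mg(s) → Pt(s) + Mg^2+(aq), the reaction quotient is Q = [Mg^2+(aq)] / [Pt^2+(aq)].
Isolating [Pt^2+(aq)] in Q = 10^{−2.804} yields log [Pt^2+(aq)] = −0.357, i.e. 0.44 M.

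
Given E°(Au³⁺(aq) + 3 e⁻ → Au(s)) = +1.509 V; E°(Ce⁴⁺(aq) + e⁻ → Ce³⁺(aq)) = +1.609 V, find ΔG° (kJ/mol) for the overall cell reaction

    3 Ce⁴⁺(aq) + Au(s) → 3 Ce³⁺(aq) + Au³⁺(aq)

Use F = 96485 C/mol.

In the reaction as written Ce⁴⁺(aq) is reduced, so the Ce⁴⁺/Ce³⁺ couple is the cathode and Au³⁺/Au is the anode.
E°cell = +1.609 − (+1.509) = +0.100 V; balancing electrons gives n = 3.
ΔG° = −nFE°cell = −(3)(96485)(+0.100) J/mol = −28.9 kJ/mol.

−28.9 kJ/mol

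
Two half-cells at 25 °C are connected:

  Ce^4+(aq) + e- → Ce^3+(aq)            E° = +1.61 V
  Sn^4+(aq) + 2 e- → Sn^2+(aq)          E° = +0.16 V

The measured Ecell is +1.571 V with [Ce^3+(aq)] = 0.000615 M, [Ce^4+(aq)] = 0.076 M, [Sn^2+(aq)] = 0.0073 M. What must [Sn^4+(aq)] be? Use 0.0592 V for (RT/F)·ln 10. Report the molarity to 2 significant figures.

0.0091 M

Ce⁴⁺/Ce³⁺ is the cathode (higher E°); E°cell = +1.61 − (+0.16) = +1.45 V with n = 2.
Since E = E° − (0.0592/n)·log Q, log Q = n(E° − E)/0.0592 = −4.088.
The balanced reaction is 2 Ce^4+(aq) + Sn^2+(aq) → 2 Ce^3+(aq) + Sn^4+(aq), so Q = ([Ce^3+(aq)]^2·[Sn^4+(aq)]) / ([Ce^4+(aq)]^2·[Sn^2+(aq)]).
Solving for the unknown gives log [Sn^4+(aq)] = −2.041, so [Sn^4+(aq)] ≈ 0.0091 M.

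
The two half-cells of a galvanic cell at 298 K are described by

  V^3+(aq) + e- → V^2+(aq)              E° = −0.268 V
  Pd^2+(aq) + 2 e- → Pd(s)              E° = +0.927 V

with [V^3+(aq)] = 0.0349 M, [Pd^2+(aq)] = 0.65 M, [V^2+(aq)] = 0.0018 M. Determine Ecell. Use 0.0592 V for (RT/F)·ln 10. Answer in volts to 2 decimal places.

+1.11 V

The Pd²⁺/Pd couple has the more positive E°, so it is the cathode; V³⁺/V²⁺ is the anode.
The standard potential is +0.927 − (−0.268) = +1.195 V and the balanced reaction transfers n = 2 electrons.
Balancing gives Pd^2+(aq) + 2 V^2+(aq) → Pd(s) + 2 V^3+(aq); hence Q = [V^3+(aq)]^2 / ([Pd^2+(aq)]·[V^2+(aq)]^2) = 578 (log Q = 2.762).
E = E° − (0.0592/n)·log Q = +1.195 − (0.0592/2)(2.762) = +1.11 V.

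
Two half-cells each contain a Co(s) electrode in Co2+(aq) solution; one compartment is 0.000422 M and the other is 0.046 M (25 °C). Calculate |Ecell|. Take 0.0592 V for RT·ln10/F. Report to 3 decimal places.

0.060 V

For a concentration cell E°cell = 0, since both electrodes use the same couple.
The compartment with the higher Co2+(aq) concentration (0.046 M) acts as the cathode; ions are reduced there and produced at the dilute (0.000422 M) anode.
With n = 2, Ecell = −(0.0592/2)·log([dilute]/[conc]) = −(0.0592/2)·log(0.000422/0.046) = +0.060 V.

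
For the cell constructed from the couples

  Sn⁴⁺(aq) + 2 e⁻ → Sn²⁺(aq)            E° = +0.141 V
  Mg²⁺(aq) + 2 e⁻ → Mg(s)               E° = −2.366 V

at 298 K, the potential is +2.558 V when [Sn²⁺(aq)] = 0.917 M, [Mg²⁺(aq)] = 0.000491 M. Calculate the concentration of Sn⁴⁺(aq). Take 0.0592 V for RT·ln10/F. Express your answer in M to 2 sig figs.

0.024 M

Sn⁴⁺/Sn²⁺ is the cathode (higher E°); E°cell = +0.141 − (−2.366) = +2.507 V with n = 2.
Since E = E° − (0.0592/n)·log Q, log Q = n(E° − E)/0.0592 = −1.723.
Balancing electrons gives Sn⁴⁺(aq) + Mg(s) → Sn²⁺(aq) + Mg²⁺(aq); thus Q = ([Sn²⁺(aq)]·[Mg²⁺(aq)]) / [Sn⁴⁺(aq)].
Solving for the unknown gives log [Sn⁴⁺(aq)] = −1.624, so [Sn⁴⁺(aq)] ≈ 0.024 M.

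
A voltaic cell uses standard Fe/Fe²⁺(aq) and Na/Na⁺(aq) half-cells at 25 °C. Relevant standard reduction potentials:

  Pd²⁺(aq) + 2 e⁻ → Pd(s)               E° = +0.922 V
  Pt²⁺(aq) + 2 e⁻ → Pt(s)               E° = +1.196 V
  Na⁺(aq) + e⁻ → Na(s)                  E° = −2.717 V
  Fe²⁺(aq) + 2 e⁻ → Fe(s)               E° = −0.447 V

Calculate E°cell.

+2.270 V

The Fe²⁺/Fe couple has the higher E°, so Fe ion is reduced (cathode) and Na is oxidized (anode).
E°cell = E°(cathode) − E°(anode) = −0.447 − (−2.717) = +2.270 V.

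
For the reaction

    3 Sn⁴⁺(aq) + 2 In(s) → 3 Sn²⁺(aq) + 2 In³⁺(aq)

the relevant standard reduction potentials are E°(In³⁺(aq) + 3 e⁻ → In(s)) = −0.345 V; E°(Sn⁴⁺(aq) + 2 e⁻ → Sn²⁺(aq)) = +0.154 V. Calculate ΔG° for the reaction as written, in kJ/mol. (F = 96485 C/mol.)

In the reaction as written Sn⁴⁺(aq) is reduced, so the Sn⁴⁺/Sn²⁺ couple is the cathode and In³⁺/In is the anode.
E°cell = +0.154 − (−0.345) = +0.499 V; balancing electrons gives n = 6.
ΔG° = −nFE°cell = −(6)(96485)(+0.499) J/mol = −289 kJ/mol.

−289 kJ/mol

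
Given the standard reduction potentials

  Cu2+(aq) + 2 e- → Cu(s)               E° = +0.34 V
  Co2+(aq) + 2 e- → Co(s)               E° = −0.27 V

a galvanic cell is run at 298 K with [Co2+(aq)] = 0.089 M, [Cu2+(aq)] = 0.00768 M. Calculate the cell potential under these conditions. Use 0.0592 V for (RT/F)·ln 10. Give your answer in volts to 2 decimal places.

+0.58 V

Since E°(Cu²⁺/Cu) > E°(Co²⁺/Co), Cu²⁺/Cu serves as the cathode.
E°cell = +0.34 − (−0.27) = +0.61 V, with n = 2 electrons transferred.
For the overall reaction Cu2+(aq) + Co(s) → Cu(s) + Co2+(aq), Q = [Co2+(aq)] / [Cu2+(aq)] = 11.6, giving log Q = 1.064.
Applying E = E° − (RT ln10/nF)·log Q gives +0.61 − (0.0592/2)(1.064) = +0.58 V.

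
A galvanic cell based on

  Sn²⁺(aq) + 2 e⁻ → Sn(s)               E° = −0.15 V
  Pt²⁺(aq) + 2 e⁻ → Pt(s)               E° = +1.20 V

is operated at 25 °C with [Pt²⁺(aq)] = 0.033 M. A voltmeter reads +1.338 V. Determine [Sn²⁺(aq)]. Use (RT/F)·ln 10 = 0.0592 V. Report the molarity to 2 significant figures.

Pt²⁺/Pt is the cathode (higher E°); E°cell = +1.20 − (−0.15) = +1.35 V with n = 2.
Rearranging E = E° − (0.0592/n)·log Q gives log Q = 2(+1.35 − (+1.338))/0.0592 = 0.405.
The balanced reaction is Pt²⁺(aq) + Sn(s) → Pt(s) + Sn²⁺(aq), so Q = [Sn²⁺(aq)] / [Pt²⁺(aq)].
Isolating [Sn²⁺(aq)] in Q = 10^{0.405} yields log [Sn²⁺(aq)] = −1.076, i.e. 0.084 M.

0.084 M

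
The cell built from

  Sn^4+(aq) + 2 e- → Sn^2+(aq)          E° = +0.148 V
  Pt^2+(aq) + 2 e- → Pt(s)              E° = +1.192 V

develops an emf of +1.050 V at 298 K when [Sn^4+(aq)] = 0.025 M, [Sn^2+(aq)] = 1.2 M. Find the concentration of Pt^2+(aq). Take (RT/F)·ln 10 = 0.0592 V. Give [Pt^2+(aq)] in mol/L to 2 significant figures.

0.033 M

With Pt²⁺/Pt at the cathode and Sn⁴⁺/Sn²⁺ at the anode, E°cell = +1.192 − (+0.148) = +1.044 V (n = 2).
Since E = E° − (0.0592/n)·log Q, log Q = n(E° − E)/0.0592 = −0.203.
The balanced reaction is Pt^2+(aq) + Sn^2+(aq) → Pt(s) + Sn^4+(aq), so Q = [Sn^4+(aq)] / ([Pt^2+(aq)]·[Sn^2+(aq)]).
Solving for the unknown gives log [Pt^2+(aq)] = −1.478, so [Pt^2+(aq)] ≈ 0.033 M.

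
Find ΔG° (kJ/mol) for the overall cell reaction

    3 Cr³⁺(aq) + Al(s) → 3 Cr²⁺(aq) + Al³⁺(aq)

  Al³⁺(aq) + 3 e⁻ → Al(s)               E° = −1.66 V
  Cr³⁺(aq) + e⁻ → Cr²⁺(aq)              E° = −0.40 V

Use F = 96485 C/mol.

In the reaction as written Cr³⁺(aq) is reduced, so the Cr³⁺/Cr²⁺ couple is the cathode and Al³⁺/Al is the anode.
E°cell = −0.40 − (−1.66) = +1.26 V; balancing electrons gives n = 3.
ΔG° = −nFE°cell = −(3)(96485)(+1.26) J/mol = −365 kJ/mol.

−365 kJ/mol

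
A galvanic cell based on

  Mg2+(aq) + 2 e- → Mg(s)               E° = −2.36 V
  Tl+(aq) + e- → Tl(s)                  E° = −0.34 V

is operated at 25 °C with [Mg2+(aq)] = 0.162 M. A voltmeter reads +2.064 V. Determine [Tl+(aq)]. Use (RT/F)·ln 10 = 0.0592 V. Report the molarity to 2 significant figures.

The Tl⁺/Tl couple has the larger reduction potential, so it is the cathode: E°cell = −0.34 − (−2.36) = +2.02 V and n = 2.
From the Nernst equation, log Q = n(E° − E)/0.0592 = 2·(+2.02 − (+2.064))/0.0592 = −1.486.
For 2 Tl+(aq) + Mg(s) → 2 Tl(s) + Mg2+(aq), the reaction quotient is Q = [Mg2+(aq)] / [Tl+(aq)]^2.
Solving for the unknown gives log [Tl+(aq)] = 0.348, so [Tl+(aq)] ≈ 2.2 M.

2.2 M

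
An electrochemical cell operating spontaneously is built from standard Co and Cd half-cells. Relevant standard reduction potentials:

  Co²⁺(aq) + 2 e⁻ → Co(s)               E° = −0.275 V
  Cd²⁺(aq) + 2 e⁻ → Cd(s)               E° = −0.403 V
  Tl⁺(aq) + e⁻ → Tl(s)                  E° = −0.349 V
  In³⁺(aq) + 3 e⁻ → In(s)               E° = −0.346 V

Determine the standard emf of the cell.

+0.128 V

Of the two couples in this cell, the one with the more positive reduction potential is reduced at the cathode: here that is Co²⁺/Co (−0.275 V); Cd²⁺/Cd (−0.403 V) is the anode.
E°cell = E°(cathode) − E°(anode) = −0.275 − (−0.403) = +0.128 V.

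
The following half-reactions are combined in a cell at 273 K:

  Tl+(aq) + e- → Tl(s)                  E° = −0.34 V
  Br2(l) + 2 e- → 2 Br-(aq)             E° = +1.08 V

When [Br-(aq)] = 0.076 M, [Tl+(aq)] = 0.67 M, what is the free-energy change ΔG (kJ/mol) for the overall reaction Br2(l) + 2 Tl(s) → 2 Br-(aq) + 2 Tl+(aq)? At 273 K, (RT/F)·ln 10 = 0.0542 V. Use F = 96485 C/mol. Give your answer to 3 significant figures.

−288 kJ/mol

With Br₂/Br⁻ reduced at the cathode, E°cell = +1.08 − (−0.34) = +1.42 V and n = 2.
Q = [Br-(aq)]^2·[Tl+(aq)]^2 = 0.00259, so log Q = −2.586 and E = +1.42 − (0.0542/2)(−2.586) = +1.4901 V.
ΔG = −nFE = −(2)(96485)(+1.4901) J/mol = −288 kJ/mol.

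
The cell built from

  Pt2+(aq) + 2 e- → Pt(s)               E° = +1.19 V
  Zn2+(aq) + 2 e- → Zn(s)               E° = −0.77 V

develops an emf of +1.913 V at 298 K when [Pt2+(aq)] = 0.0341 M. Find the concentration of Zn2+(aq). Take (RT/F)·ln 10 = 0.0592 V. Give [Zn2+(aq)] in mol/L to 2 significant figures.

Pt²⁺/Pt is the cathode (higher E°); E°cell = +1.19 − (−0.77) = +1.96 V with n = 2.
From the Nernst equation, log Q = n(E° − E)/0.0592 = 2·(+1.96 − (+1.913))/0.0592 = 1.588.
For Pt2+(aq) + Zn(s) → Pt(s) + Zn2+(aq), the reaction quotient is Q = [Zn2+(aq)] / [Pt2+(aq)].
Isolating [Zn2+(aq)] in Q = 10^{1.588} yields log [Zn2+(aq)] = 0.121, i.e. 1.3 M.

1.3 M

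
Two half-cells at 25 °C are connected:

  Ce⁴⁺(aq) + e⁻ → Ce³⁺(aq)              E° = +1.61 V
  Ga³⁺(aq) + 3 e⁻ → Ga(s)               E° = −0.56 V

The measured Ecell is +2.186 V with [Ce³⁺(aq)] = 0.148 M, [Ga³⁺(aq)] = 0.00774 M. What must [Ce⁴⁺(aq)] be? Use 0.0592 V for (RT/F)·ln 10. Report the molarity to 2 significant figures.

The Ce⁴⁺/Ce³⁺ couple has the larger reduction potential, so it is the cathode: E°cell = +1.61 − (−0.56) = +2.17 V and n = 3.
Since E = E° − (0.0592/n)·log Q, log Q = n(E° − E)/0.0592 = −0.811.
For 3 Ce⁴⁺(aq) + Ga(s) → 3 Ce³⁺(aq) + Ga³⁺(aq), the reaction quotient is Q = ([Ce³⁺(aq)]^3·[Ga³⁺(aq)]) / [Ce⁴⁺(aq)]^3.
Substituting the known concentrations and solving, log [Ce⁴⁺(aq)] = −1.263 and [Ce⁴⁺(aq)] = 0.055 M.

0.055 M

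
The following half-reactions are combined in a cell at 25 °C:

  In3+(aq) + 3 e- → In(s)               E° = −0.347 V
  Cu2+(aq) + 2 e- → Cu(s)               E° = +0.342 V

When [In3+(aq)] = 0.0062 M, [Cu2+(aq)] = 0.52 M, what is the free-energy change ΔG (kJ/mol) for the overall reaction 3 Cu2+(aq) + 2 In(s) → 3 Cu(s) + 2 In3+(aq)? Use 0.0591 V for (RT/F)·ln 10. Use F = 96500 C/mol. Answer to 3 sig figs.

With Cu²⁺/Cu reduced at the cathode, E°cell = +0.342 − (−0.347) = +0.689 V and n = 6.
Here Q = [In3+(aq)]^2 / [Cu2+(aq)]^3 = 0.000273 (log Q = −3.563), giving E = +0.689 − (0.0591/6)·(−3.563) = +0.7241 V.
ΔG = −nFE = −(6)(96500)(+0.7241) J/mol = −419 kJ/mol.

−419 kJ/mol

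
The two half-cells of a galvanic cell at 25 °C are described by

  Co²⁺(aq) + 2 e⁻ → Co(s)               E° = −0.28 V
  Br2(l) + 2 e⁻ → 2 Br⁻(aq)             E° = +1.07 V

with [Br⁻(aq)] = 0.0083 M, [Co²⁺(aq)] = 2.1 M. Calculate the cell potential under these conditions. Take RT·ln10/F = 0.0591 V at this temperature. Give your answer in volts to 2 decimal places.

+1.46 V

The Br₂/Br⁻ couple has the more positive E°, so it is the cathode; Co²⁺/Co is the anode.
The standard potential is +1.07 − (−0.28) = +1.35 V and the balanced reaction transfers n = 2 electrons.
The balanced reaction is Br2(l) + Co(s) → 2 Br⁻(aq) + Co²⁺(aq), so Q = [Br⁻(aq)]^2·[Co²⁺(aq)] = 0.000145 and log Q = −3.840.
Applying E = E° − (RT ln10/nF)·log Q gives +1.35 − (0.0591/2)(−3.840) = +1.46 V.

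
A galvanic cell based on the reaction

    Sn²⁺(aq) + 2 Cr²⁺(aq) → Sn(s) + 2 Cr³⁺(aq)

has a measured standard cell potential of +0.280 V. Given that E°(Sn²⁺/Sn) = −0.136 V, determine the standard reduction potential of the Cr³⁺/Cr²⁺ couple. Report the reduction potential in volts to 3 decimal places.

−0.416 V

In the reaction as written the Sn²⁺/Sn couple is reduced (cathode) and Cr³⁺/Cr²⁺ is oxidized (anode), so E°cell = E°(Sn²⁺/Sn) − E°(Cr³⁺/Cr²⁺).
E°(Cr³⁺/Cr²⁺) = E°(cathode) − E°cell = −0.136 − (+0.280) = −0.416 V.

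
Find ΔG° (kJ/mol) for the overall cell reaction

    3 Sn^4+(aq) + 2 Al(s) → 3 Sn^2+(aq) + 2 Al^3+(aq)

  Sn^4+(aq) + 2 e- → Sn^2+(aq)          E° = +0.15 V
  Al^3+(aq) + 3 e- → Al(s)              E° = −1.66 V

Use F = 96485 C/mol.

−1048 kJ/mol

In the reaction as written Sn^4+(aq) is reduced, so the Sn⁴⁺/Sn²⁺ couple is the cathode and Al³⁺/Al is the anode.
E°cell = +0.15 − (−1.66) = +1.81 V; balancing electrons gives n = 6.
ΔG° = −nFE°cell = −(6)(96485)(+1.81) J/mol = −1048 kJ/mol.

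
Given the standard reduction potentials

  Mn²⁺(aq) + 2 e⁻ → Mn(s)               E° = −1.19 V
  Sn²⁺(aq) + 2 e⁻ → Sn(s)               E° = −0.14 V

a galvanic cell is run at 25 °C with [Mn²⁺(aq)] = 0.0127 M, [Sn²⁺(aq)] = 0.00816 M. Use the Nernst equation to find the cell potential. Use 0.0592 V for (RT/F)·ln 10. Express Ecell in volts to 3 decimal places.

Sn²⁺/Sn is reduced (cathode, E° = −0.14 V) and Mn²⁺/Mn is oxidized (anode).
E°cell = −0.14 − (−1.19) = +1.05 V, with n = 2 electrons transferred.
Balancing gives Sn²⁺(aq) + Mn(s) → Sn(s) + Mn²⁺(aq); hence Q = [Mn²⁺(aq)] / [Sn²⁺(aq)] = 1.56 (log Q = 0.192).
By the Nernst equation, E = +1.05 − (0.0592/2)·(0.192) = +1.044 V.

+1.044 V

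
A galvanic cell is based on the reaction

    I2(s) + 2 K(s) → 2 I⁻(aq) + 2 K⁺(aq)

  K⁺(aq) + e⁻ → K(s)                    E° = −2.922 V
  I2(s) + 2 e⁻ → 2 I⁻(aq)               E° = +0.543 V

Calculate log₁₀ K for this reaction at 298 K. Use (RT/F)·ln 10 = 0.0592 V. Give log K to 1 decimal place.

log K = 117.1

The I₂/I⁻ couple is reduced (cathode); E°cell = +0.543 − (−2.922) = +3.465 V with n = 2.
At equilibrium E = 0, so log K = nE°cell / 0.0592 = (2)(+3.465) / 0.0592 = 117.1.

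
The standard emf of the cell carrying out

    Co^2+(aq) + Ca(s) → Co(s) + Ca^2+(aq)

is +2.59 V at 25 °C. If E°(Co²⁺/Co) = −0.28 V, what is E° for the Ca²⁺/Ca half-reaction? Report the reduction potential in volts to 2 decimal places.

−2.87 V

In the reaction as written the Co²⁺/Co couple is reduced (cathode) and Ca²⁺/Ca is oxidized (anode), so E°cell = E°(Co²⁺/Co) − E°(Ca²⁺/Ca).
E°(Ca²⁺/Ca) = E°(cathode) − E°cell = −0.28 − (+2.59) = −2.87 V.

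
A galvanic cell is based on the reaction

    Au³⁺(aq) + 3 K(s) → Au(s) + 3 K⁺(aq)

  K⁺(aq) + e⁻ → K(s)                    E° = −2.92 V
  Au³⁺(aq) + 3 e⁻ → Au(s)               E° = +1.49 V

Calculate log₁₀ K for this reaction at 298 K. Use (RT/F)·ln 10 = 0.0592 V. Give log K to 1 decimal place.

The Au³⁺/Au couple is reduced (cathode); E°cell = +1.49 − (−2.92) = +4.41 V with n = 3.
At equilibrium E = 0, so log K = nE°cell / 0.0592 = (3)(+4.41) / 0.0592 = 223.5.

log K = 223.5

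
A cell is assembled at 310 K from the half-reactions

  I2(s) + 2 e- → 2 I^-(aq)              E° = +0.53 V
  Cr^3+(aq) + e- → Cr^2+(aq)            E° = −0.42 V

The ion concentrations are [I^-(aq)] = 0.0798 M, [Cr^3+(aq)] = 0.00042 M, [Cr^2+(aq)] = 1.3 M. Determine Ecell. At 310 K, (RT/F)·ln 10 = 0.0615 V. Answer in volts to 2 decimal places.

+1.23 V

Since E°(I₂/I⁻) > E°(Cr³⁺/Cr²⁺), I₂/I⁻ serves as the cathode.
E°cell = +0.53 − (−0.42) = +0.95 V, with n = 2 electrons transferred.
Balancing gives I2(s) + 2 Cr^2+(aq) → 2 I^-(aq) + 2 Cr^3+(aq); hence Q = ([I^-(aq)]^2·[Cr^3+(aq)]^2) / [Cr^2+(aq)]^2 = 6.65×10^−10 (log Q = −9.177).
E = E° − (0.0615/n)·log Q = +0.95 − (0.0615/2)(−9.177) = +1.23 V.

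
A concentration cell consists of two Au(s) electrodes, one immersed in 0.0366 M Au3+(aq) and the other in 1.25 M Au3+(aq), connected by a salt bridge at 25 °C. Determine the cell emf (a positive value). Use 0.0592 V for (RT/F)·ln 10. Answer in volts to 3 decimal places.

For a concentration cell E°cell = 0, since both electrodes use the same couple.
The compartment with the higher Au3+(aq) concentration (1.25 M) acts as the cathode; ions are reduced there and produced at the dilute (0.0366 M) anode.
With n = 3, Ecell = −(0.0592/3)·log([dilute]/[conc]) = −(0.0592/3)·log(0.0366/1.25) = +0.030 V.

0.030 V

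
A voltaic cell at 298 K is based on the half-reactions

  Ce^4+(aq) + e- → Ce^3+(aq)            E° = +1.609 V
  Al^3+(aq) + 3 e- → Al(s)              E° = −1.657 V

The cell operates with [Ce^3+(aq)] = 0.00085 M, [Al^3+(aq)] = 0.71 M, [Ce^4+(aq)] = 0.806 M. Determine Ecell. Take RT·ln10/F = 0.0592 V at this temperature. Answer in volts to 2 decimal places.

The Ce⁴⁺/Ce³⁺ couple has the more positive E°, so it is the cathode; Al³⁺/Al is the anode.
E°cell = E°cat − E°an = +1.609 − (−1.657) = +3.266 V; n = 3.
For the overall reaction 3 Ce^4+(aq) + Al(s) → 3 Ce^3+(aq) + Al^3+(aq), Q = ([Ce^3+(aq)]^3·[Al^3+(aq)]) / [Ce^4+(aq)]^3 = 8.33×10^−10, giving log Q = −9.079.
Applying E = E° − (RT ln10/nF)·log Q gives +3.266 − (0.0592/3)(−9.079) = +3.45 V.

+3.45 V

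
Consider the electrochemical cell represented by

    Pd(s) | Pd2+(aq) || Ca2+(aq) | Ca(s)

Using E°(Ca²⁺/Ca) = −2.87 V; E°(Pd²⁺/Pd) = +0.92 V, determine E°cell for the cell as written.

−3.79 V

By convention the left-hand electrode in cell notation is the anode (oxidation) and the right-hand electrode is the cathode (reduction).
E°cell = E°(right) − E°(left) = −2.87 − (+0.92) = −3.79 V.
The negative sign shows that, as written, the cell would require an external voltage to drive the reaction.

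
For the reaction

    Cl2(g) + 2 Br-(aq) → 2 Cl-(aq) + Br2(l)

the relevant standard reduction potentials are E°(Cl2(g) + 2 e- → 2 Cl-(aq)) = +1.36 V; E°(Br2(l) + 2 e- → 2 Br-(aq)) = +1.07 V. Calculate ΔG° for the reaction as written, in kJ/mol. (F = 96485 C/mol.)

In the reaction as written Cl2(g) is reduced, so the Cl₂/Cl⁻ couple is the cathode and Br₂/Br⁻ is the anode.
E°cell = +1.36 − (+1.07) = +0.29 V; balancing electrons gives n = 2.
ΔG° = −nFE°cell = −(2)(96485)(+0.29) J/mol = −56.0 kJ/mol.

−56.0 kJ/mol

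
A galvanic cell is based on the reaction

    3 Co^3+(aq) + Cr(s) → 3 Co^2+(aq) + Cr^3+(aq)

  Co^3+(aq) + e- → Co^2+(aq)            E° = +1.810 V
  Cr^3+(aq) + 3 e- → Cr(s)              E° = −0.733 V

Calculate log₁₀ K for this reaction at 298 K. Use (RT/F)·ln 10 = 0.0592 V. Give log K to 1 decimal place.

The Co³⁺/Co²⁺ couple is reduced (cathode); E°cell = +1.810 − (−0.733) = +2.543 V with n = 3.
At equilibrium E = 0, so log K = nE°cell / 0.0592 = (3)(+2.543) / 0.0592 = 128.9.

log K = 128.9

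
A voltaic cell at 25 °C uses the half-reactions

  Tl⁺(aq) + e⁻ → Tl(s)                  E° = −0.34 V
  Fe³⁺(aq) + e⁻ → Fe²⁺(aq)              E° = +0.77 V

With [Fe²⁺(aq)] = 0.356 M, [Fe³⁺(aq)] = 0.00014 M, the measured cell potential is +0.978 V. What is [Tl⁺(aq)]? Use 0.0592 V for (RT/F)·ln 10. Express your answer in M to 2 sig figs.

The Fe³⁺/Fe²⁺ couple has the larger reduction potential, so it is the cathode: E°cell = +0.77 − (−0.34) = +1.11 V and n = 1.
Rearranging E = E° − (0.0592/n)·log Q gives log Q = 1(+1.11 − (+0.978))/0.0592 = 2.230.
The balanced reaction is Fe³⁺(aq) + Tl(s) → Fe²⁺(aq) + Tl⁺(aq), so Q = ([Fe²⁺(aq)]·[Tl⁺(aq)]) / [Fe³⁺(aq)].
Isolating [Tl⁺(aq)] in Q = 10^{2.230} yields log [Tl⁺(aq)] = −1.175, i.e. 0.067 M.

0.067 M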